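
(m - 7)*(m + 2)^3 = m^4 - m^3 - 30*m^2 - 76*m - 56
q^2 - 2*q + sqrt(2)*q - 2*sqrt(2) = (q - 2)*(q + sqrt(2))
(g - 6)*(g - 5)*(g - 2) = g^3 - 13*g^2 + 52*g - 60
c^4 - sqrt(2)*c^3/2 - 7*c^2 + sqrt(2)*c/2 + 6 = (c - 1)*(c + 1)*(c - 2*sqrt(2))*(c + 3*sqrt(2)/2)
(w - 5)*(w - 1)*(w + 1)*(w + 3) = w^4 - 2*w^3 - 16*w^2 + 2*w + 15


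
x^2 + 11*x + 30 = (x + 5)*(x + 6)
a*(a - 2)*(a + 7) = a^3 + 5*a^2 - 14*a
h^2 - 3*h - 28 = (h - 7)*(h + 4)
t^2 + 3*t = t*(t + 3)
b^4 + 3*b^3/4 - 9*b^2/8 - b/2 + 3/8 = (b - 3/4)*(b - 1/2)*(b + 1)^2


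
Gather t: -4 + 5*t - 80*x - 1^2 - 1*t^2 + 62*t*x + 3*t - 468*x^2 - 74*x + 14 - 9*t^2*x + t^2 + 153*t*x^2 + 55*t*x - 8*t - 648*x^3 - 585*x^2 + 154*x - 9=-9*t^2*x + t*(153*x^2 + 117*x) - 648*x^3 - 1053*x^2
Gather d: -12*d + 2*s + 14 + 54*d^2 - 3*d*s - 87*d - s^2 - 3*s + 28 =54*d^2 + d*(-3*s - 99) - s^2 - s + 42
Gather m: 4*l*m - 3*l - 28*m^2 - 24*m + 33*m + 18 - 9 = -3*l - 28*m^2 + m*(4*l + 9) + 9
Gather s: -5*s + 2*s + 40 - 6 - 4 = 30 - 3*s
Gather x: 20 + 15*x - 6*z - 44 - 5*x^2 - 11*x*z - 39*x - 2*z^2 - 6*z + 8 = -5*x^2 + x*(-11*z - 24) - 2*z^2 - 12*z - 16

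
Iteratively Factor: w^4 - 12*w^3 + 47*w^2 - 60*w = (w - 4)*(w^3 - 8*w^2 + 15*w) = (w - 4)*(w - 3)*(w^2 - 5*w) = w*(w - 4)*(w - 3)*(w - 5)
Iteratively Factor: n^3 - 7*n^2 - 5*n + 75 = (n - 5)*(n^2 - 2*n - 15) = (n - 5)^2*(n + 3)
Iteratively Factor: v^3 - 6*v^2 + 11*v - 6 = (v - 3)*(v^2 - 3*v + 2) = (v - 3)*(v - 1)*(v - 2)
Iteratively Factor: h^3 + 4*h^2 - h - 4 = (h + 4)*(h^2 - 1) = (h + 1)*(h + 4)*(h - 1)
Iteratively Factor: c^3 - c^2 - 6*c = (c)*(c^2 - c - 6) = c*(c + 2)*(c - 3)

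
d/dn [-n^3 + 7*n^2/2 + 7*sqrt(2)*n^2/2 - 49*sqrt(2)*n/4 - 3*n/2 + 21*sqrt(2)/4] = -3*n^2 + 7*n + 7*sqrt(2)*n - 49*sqrt(2)/4 - 3/2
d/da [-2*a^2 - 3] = -4*a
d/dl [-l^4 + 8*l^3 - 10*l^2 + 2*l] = -4*l^3 + 24*l^2 - 20*l + 2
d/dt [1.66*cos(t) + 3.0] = -1.66*sin(t)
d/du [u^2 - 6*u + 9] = 2*u - 6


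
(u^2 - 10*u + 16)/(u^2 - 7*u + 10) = (u - 8)/(u - 5)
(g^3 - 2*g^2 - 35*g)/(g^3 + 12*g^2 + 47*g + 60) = g*(g - 7)/(g^2 + 7*g + 12)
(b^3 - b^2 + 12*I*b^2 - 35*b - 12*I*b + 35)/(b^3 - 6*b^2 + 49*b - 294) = (b^2 + b*(-1 + 5*I) - 5*I)/(b^2 - b*(6 + 7*I) + 42*I)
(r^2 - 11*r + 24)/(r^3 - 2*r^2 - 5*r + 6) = (r - 8)/(r^2 + r - 2)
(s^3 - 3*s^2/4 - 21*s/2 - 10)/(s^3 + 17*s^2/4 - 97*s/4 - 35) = (s + 2)/(s + 7)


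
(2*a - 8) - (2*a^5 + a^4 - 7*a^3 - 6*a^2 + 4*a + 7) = -2*a^5 - a^4 + 7*a^3 + 6*a^2 - 2*a - 15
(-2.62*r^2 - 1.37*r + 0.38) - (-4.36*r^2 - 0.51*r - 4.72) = 1.74*r^2 - 0.86*r + 5.1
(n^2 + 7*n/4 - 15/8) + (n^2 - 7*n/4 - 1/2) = 2*n^2 - 19/8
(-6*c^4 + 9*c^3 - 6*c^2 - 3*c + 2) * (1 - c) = 6*c^5 - 15*c^4 + 15*c^3 - 3*c^2 - 5*c + 2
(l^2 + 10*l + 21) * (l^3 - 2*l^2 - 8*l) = l^5 + 8*l^4 - 7*l^3 - 122*l^2 - 168*l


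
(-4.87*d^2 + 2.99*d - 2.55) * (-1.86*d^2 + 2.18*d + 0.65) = 9.0582*d^4 - 16.178*d^3 + 8.0957*d^2 - 3.6155*d - 1.6575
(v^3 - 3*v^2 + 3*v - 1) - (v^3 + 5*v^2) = -8*v^2 + 3*v - 1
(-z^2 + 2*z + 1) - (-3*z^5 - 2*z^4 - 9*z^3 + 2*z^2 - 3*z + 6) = 3*z^5 + 2*z^4 + 9*z^3 - 3*z^2 + 5*z - 5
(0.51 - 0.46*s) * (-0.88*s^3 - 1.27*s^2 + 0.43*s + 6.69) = 0.4048*s^4 + 0.1354*s^3 - 0.8455*s^2 - 2.8581*s + 3.4119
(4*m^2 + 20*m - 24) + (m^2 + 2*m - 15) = 5*m^2 + 22*m - 39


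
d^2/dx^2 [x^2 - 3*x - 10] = 2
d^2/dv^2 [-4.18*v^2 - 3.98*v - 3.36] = -8.36000000000000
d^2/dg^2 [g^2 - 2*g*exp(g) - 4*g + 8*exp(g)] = -2*g*exp(g) + 4*exp(g) + 2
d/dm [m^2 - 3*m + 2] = 2*m - 3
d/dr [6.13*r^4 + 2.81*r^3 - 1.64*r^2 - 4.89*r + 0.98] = 24.52*r^3 + 8.43*r^2 - 3.28*r - 4.89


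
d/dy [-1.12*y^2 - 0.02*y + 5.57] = -2.24*y - 0.02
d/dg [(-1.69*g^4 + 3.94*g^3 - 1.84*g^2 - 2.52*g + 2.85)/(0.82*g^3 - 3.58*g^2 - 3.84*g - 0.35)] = (-1.3858*g^6 + 12.1004*g^5 + 6.87239999999999*g^4 - 23.7604*g^3 - 13.104*g^2 + 21.694*g + 11.826)/(0.6724*g^6 - 5.8712*g^5 + 6.5188*g^4 + 26.9204*g^3 + 17.2516*g^2 + 2.688*g + 0.1225)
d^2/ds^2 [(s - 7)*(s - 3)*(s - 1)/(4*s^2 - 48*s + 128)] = (11*s^3 - 159*s^2 + 852*s - 1712)/(2*(s^6 - 36*s^5 + 528*s^4 - 4032*s^3 + 16896*s^2 - 36864*s + 32768))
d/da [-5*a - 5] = -5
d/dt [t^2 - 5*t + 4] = 2*t - 5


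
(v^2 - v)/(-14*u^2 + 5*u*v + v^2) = v*(v - 1)/(-14*u^2 + 5*u*v + v^2)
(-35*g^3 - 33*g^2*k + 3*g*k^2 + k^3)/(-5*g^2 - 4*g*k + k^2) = 7*g + k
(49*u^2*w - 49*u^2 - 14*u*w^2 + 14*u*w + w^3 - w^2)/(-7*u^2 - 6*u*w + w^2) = (-7*u*w + 7*u + w^2 - w)/(u + w)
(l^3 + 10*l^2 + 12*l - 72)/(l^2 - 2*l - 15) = (-l^3 - 10*l^2 - 12*l + 72)/(-l^2 + 2*l + 15)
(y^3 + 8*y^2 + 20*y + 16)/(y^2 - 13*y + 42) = (y^3 + 8*y^2 + 20*y + 16)/(y^2 - 13*y + 42)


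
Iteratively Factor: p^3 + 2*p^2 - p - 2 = (p - 1)*(p^2 + 3*p + 2) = (p - 1)*(p + 1)*(p + 2)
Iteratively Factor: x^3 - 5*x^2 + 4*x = (x - 1)*(x^2 - 4*x) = (x - 4)*(x - 1)*(x)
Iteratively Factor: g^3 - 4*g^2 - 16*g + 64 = (g + 4)*(g^2 - 8*g + 16) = (g - 4)*(g + 4)*(g - 4)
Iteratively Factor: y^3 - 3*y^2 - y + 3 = (y + 1)*(y^2 - 4*y + 3) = (y - 3)*(y + 1)*(y - 1)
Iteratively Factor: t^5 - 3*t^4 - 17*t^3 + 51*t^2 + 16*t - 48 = (t - 1)*(t^4 - 2*t^3 - 19*t^2 + 32*t + 48) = (t - 4)*(t - 1)*(t^3 + 2*t^2 - 11*t - 12) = (t - 4)*(t - 1)*(t + 4)*(t^2 - 2*t - 3) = (t - 4)*(t - 1)*(t + 1)*(t + 4)*(t - 3)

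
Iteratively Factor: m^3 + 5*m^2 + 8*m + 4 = (m + 1)*(m^2 + 4*m + 4) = (m + 1)*(m + 2)*(m + 2)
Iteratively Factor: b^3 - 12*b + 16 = (b - 2)*(b^2 + 2*b - 8) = (b - 2)^2*(b + 4)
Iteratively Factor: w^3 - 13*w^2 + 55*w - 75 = (w - 5)*(w^2 - 8*w + 15) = (w - 5)^2*(w - 3)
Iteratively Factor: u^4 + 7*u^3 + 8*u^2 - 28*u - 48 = (u + 3)*(u^3 + 4*u^2 - 4*u - 16) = (u - 2)*(u + 3)*(u^2 + 6*u + 8) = (u - 2)*(u + 2)*(u + 3)*(u + 4)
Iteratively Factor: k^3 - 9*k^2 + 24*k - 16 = (k - 1)*(k^2 - 8*k + 16) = (k - 4)*(k - 1)*(k - 4)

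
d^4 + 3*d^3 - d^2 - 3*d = d*(d - 1)*(d + 1)*(d + 3)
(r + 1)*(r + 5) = r^2 + 6*r + 5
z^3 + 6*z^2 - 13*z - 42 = (z - 3)*(z + 2)*(z + 7)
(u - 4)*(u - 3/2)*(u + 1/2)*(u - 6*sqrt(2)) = u^4 - 6*sqrt(2)*u^3 - 5*u^3 + 13*u^2/4 + 30*sqrt(2)*u^2 - 39*sqrt(2)*u/2 + 3*u - 18*sqrt(2)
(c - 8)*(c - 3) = c^2 - 11*c + 24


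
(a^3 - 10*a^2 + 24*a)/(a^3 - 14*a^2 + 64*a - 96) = a/(a - 4)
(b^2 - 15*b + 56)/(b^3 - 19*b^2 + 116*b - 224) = 1/(b - 4)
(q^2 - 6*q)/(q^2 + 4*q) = (q - 6)/(q + 4)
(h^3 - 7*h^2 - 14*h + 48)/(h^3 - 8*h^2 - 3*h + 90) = (h^2 - 10*h + 16)/(h^2 - 11*h + 30)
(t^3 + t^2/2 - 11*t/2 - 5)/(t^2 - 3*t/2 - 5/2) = t + 2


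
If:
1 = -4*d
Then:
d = -1/4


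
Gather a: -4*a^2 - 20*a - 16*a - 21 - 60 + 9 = -4*a^2 - 36*a - 72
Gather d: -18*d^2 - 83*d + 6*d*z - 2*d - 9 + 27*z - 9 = -18*d^2 + d*(6*z - 85) + 27*z - 18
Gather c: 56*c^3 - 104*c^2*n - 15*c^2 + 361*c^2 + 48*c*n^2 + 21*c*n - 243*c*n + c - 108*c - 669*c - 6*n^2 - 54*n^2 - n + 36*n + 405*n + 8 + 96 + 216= 56*c^3 + c^2*(346 - 104*n) + c*(48*n^2 - 222*n - 776) - 60*n^2 + 440*n + 320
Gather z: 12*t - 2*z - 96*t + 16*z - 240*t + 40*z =-324*t + 54*z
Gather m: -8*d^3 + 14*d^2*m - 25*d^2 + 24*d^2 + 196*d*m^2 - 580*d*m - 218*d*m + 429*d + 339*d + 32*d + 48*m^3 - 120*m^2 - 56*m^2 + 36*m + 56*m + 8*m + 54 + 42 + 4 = -8*d^3 - d^2 + 800*d + 48*m^3 + m^2*(196*d - 176) + m*(14*d^2 - 798*d + 100) + 100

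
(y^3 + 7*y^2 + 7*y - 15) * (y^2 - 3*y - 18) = y^5 + 4*y^4 - 32*y^3 - 162*y^2 - 81*y + 270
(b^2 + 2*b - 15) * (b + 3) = b^3 + 5*b^2 - 9*b - 45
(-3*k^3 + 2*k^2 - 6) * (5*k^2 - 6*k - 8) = -15*k^5 + 28*k^4 + 12*k^3 - 46*k^2 + 36*k + 48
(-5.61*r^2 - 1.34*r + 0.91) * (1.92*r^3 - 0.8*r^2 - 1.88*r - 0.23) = -10.7712*r^5 + 1.9152*r^4 + 13.366*r^3 + 3.0815*r^2 - 1.4026*r - 0.2093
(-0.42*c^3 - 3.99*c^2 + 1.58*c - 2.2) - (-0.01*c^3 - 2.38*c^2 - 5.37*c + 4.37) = -0.41*c^3 - 1.61*c^2 + 6.95*c - 6.57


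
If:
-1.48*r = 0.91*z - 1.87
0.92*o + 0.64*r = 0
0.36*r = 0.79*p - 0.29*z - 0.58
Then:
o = 0.427732079905993*z - 0.878965922444183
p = 0.0868970236058844*z + 1.3099555251454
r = 1.26351351351351 - 0.614864864864865*z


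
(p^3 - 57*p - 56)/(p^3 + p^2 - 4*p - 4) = (p^2 - p - 56)/(p^2 - 4)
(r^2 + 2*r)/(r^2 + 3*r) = (r + 2)/(r + 3)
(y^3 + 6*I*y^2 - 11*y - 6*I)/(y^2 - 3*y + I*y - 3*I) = (y^2 + 5*I*y - 6)/(y - 3)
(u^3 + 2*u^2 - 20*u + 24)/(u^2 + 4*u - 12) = u - 2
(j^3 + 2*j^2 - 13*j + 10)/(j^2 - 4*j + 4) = (j^2 + 4*j - 5)/(j - 2)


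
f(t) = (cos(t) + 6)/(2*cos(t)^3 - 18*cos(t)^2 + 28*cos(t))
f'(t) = (cos(t) + 6)*(6*sin(t)*cos(t)^2 - 36*sin(t)*cos(t) + 28*sin(t))/(2*cos(t)^3 - 18*cos(t)^2 + 28*cos(t))^2 - sin(t)/(2*cos(t)^3 - 18*cos(t)^2 + 28*cos(t)) = (-213*cos(t) + 9*cos(2*t) + cos(3*t) + 177)*sin(t)/(4*(cos(t) - 7)^2*(cos(t) - 2)^2*cos(t)^2)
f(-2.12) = -0.28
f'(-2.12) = -0.62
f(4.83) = 2.01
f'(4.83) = -15.35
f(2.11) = -0.28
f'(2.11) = 0.65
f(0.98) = 0.63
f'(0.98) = 0.42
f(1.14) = 0.74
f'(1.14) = 0.98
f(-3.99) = -0.20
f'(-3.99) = 0.33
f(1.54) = 7.14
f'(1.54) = 225.81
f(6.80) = 0.57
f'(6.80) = -0.01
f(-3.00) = -0.11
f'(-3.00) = -0.02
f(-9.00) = -0.12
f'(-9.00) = -0.09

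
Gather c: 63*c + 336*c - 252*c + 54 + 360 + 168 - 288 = 147*c + 294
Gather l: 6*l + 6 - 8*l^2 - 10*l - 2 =-8*l^2 - 4*l + 4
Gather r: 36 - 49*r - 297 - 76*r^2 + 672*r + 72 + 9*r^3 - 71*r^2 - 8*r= 9*r^3 - 147*r^2 + 615*r - 189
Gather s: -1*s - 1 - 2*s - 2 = -3*s - 3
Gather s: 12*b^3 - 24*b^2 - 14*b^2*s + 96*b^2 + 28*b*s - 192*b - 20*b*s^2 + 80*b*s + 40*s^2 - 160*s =12*b^3 + 72*b^2 - 192*b + s^2*(40 - 20*b) + s*(-14*b^2 + 108*b - 160)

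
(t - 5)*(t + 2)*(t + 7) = t^3 + 4*t^2 - 31*t - 70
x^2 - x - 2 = (x - 2)*(x + 1)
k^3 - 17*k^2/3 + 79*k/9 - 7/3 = (k - 3)*(k - 7/3)*(k - 1/3)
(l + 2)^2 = l^2 + 4*l + 4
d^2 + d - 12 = (d - 3)*(d + 4)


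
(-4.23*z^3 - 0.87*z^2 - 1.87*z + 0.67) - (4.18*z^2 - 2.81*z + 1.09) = -4.23*z^3 - 5.05*z^2 + 0.94*z - 0.42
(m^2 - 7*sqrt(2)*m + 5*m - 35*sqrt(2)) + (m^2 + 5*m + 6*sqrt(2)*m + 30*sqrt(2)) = 2*m^2 - sqrt(2)*m + 10*m - 5*sqrt(2)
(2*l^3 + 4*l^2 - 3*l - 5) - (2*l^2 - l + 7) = 2*l^3 + 2*l^2 - 2*l - 12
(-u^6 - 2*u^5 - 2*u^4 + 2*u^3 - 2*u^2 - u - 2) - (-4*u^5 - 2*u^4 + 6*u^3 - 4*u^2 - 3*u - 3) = -u^6 + 2*u^5 - 4*u^3 + 2*u^2 + 2*u + 1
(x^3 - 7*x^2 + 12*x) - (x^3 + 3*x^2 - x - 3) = -10*x^2 + 13*x + 3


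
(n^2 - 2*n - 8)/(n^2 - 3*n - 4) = (n + 2)/(n + 1)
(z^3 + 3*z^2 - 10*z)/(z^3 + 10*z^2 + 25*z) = (z - 2)/(z + 5)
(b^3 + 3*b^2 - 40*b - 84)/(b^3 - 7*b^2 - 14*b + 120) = (b^2 + 9*b + 14)/(b^2 - b - 20)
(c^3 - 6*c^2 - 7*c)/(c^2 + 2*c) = (c^2 - 6*c - 7)/(c + 2)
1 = 1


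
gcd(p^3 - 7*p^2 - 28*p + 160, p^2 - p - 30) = p + 5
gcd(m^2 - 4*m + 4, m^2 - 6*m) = 1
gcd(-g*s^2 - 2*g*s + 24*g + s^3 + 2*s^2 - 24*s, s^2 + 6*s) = s + 6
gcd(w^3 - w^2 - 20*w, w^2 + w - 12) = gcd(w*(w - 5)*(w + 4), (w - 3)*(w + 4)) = w + 4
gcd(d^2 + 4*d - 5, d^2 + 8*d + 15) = d + 5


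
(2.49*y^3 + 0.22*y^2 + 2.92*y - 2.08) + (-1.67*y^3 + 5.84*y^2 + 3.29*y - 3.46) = 0.82*y^3 + 6.06*y^2 + 6.21*y - 5.54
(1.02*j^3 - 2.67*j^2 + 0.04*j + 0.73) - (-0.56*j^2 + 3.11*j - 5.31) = 1.02*j^3 - 2.11*j^2 - 3.07*j + 6.04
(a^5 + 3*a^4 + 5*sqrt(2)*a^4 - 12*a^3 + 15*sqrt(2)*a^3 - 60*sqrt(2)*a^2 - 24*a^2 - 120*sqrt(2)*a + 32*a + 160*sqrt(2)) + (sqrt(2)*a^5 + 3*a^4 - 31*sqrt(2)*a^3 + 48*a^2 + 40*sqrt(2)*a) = a^5 + sqrt(2)*a^5 + 6*a^4 + 5*sqrt(2)*a^4 - 16*sqrt(2)*a^3 - 12*a^3 - 60*sqrt(2)*a^2 + 24*a^2 - 80*sqrt(2)*a + 32*a + 160*sqrt(2)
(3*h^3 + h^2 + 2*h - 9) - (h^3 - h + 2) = 2*h^3 + h^2 + 3*h - 11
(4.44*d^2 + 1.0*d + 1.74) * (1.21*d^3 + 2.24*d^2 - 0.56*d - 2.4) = 5.3724*d^5 + 11.1556*d^4 + 1.859*d^3 - 7.3184*d^2 - 3.3744*d - 4.176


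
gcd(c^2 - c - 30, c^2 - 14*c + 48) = c - 6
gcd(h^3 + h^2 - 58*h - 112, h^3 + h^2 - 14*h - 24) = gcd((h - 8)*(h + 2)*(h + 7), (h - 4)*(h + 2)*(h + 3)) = h + 2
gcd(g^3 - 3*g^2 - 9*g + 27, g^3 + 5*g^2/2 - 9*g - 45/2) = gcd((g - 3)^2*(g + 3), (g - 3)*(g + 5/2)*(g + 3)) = g^2 - 9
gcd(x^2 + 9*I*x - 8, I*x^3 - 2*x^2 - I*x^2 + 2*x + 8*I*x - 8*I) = 1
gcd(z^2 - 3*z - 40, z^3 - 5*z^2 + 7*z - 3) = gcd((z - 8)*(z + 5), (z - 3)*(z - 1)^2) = 1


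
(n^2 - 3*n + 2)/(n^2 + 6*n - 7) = (n - 2)/(n + 7)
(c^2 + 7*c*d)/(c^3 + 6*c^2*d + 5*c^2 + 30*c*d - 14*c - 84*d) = c*(c + 7*d)/(c^3 + 6*c^2*d + 5*c^2 + 30*c*d - 14*c - 84*d)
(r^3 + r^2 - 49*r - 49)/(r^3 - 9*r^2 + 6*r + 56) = (r^2 + 8*r + 7)/(r^2 - 2*r - 8)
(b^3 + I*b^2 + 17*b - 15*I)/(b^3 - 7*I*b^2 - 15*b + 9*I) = (b + 5*I)/(b - 3*I)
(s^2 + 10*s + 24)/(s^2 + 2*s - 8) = (s + 6)/(s - 2)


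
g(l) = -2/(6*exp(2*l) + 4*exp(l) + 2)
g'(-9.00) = 0.00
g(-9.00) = -1.00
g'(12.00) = 0.00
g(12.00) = 0.00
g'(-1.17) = 0.33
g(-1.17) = -0.52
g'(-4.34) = 0.03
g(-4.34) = -0.97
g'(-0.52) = 0.31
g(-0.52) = -0.31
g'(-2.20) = 0.19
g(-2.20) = -0.79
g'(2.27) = 0.01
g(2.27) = -0.00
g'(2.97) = 0.00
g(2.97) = -0.00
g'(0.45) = 0.13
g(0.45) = -0.09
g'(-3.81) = 0.04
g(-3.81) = -0.96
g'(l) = -2*(-12*exp(2*l) - 4*exp(l))/(6*exp(2*l) + 4*exp(l) + 2)^2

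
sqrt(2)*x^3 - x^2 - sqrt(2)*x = x*(x - sqrt(2))*(sqrt(2)*x + 1)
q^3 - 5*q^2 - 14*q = q*(q - 7)*(q + 2)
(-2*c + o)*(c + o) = -2*c^2 - c*o + o^2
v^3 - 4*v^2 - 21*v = v*(v - 7)*(v + 3)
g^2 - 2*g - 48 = (g - 8)*(g + 6)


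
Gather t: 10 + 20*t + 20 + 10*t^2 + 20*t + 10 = 10*t^2 + 40*t + 40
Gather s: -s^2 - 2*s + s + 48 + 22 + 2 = -s^2 - s + 72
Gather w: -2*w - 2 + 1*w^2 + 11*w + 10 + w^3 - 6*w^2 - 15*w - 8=w^3 - 5*w^2 - 6*w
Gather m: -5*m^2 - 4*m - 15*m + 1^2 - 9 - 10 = -5*m^2 - 19*m - 18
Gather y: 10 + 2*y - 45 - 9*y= -7*y - 35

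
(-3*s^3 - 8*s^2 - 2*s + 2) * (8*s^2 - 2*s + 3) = -24*s^5 - 58*s^4 - 9*s^3 - 4*s^2 - 10*s + 6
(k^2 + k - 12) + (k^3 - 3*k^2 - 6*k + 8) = k^3 - 2*k^2 - 5*k - 4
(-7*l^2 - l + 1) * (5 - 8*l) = 56*l^3 - 27*l^2 - 13*l + 5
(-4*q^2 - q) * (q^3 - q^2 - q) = -4*q^5 + 3*q^4 + 5*q^3 + q^2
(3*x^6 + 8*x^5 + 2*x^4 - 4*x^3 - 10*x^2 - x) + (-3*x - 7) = 3*x^6 + 8*x^5 + 2*x^4 - 4*x^3 - 10*x^2 - 4*x - 7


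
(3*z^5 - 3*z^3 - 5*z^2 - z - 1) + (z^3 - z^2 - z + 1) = 3*z^5 - 2*z^3 - 6*z^2 - 2*z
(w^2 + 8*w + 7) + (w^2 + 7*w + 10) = 2*w^2 + 15*w + 17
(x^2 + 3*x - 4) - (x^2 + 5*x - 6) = 2 - 2*x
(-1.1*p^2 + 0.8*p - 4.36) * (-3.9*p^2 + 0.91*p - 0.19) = 4.29*p^4 - 4.121*p^3 + 17.941*p^2 - 4.1196*p + 0.8284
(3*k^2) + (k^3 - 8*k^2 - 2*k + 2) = k^3 - 5*k^2 - 2*k + 2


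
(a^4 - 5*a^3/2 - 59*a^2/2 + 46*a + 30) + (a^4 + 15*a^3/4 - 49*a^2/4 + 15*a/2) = 2*a^4 + 5*a^3/4 - 167*a^2/4 + 107*a/2 + 30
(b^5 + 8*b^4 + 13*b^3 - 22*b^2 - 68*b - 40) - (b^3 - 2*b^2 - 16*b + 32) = b^5 + 8*b^4 + 12*b^3 - 20*b^2 - 52*b - 72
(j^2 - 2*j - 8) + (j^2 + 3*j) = 2*j^2 + j - 8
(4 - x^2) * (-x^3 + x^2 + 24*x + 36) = x^5 - x^4 - 28*x^3 - 32*x^2 + 96*x + 144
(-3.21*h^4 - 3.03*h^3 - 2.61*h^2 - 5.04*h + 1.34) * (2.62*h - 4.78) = -8.4102*h^5 + 7.4052*h^4 + 7.6452*h^3 - 0.729000000000001*h^2 + 27.602*h - 6.4052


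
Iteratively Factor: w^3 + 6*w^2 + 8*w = (w)*(w^2 + 6*w + 8) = w*(w + 4)*(w + 2)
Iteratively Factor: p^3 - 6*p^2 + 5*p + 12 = (p - 3)*(p^2 - 3*p - 4) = (p - 3)*(p + 1)*(p - 4)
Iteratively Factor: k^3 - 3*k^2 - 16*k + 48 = (k - 4)*(k^2 + k - 12) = (k - 4)*(k + 4)*(k - 3)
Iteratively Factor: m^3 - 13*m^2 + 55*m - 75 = (m - 5)*(m^2 - 8*m + 15) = (m - 5)^2*(m - 3)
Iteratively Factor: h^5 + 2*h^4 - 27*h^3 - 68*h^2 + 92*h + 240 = (h - 5)*(h^4 + 7*h^3 + 8*h^2 - 28*h - 48) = (h - 5)*(h + 4)*(h^3 + 3*h^2 - 4*h - 12) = (h - 5)*(h + 2)*(h + 4)*(h^2 + h - 6) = (h - 5)*(h - 2)*(h + 2)*(h + 4)*(h + 3)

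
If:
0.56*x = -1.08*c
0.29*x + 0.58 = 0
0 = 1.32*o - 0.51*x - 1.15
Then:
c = 1.04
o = 0.10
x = -2.00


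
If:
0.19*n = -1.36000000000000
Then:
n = -7.16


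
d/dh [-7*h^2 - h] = -14*h - 1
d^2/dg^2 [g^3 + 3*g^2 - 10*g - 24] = 6*g + 6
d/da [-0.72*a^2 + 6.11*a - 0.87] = 6.11 - 1.44*a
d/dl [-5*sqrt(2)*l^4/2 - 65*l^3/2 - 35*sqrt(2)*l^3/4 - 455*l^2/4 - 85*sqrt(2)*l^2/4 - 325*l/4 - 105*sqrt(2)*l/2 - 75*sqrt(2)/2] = -10*sqrt(2)*l^3 - 195*l^2/2 - 105*sqrt(2)*l^2/4 - 455*l/2 - 85*sqrt(2)*l/2 - 325/4 - 105*sqrt(2)/2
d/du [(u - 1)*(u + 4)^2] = (u + 4)*(3*u + 2)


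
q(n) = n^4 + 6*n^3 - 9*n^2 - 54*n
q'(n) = 4*n^3 + 18*n^2 - 18*n - 54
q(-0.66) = 30.18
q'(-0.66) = -35.43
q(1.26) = -67.81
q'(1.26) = -40.10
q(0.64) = -36.51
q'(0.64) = -57.10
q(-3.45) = -25.53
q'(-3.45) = 58.09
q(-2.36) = 29.47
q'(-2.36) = 36.16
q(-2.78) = 11.38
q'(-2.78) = 49.21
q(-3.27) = -15.11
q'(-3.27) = 57.47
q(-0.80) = 34.78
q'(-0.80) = -30.13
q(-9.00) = 1944.00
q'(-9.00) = -1350.00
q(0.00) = 0.00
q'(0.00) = -54.00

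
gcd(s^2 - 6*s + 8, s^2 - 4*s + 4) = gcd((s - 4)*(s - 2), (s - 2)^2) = s - 2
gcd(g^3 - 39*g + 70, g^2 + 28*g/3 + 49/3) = g + 7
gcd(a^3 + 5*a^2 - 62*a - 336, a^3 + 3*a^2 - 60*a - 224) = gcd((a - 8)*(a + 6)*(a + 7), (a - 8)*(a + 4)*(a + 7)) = a^2 - a - 56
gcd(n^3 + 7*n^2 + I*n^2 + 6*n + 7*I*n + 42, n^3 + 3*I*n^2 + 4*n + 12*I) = n^2 + I*n + 6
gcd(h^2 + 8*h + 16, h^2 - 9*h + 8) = 1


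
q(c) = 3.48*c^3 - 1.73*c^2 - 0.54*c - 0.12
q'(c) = 10.44*c^2 - 3.46*c - 0.54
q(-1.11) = -6.41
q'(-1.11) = 16.16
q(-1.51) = -15.23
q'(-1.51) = 28.49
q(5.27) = 458.33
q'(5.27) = 271.17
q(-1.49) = -14.67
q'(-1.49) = 27.79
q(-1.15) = -7.08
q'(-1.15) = 17.25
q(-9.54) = -3173.93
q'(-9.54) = 982.63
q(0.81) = 0.16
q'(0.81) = 3.51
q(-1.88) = -28.34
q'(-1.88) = 42.86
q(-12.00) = -6256.20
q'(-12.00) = 1544.34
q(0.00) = -0.12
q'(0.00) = -0.54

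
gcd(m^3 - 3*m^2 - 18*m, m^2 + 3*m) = m^2 + 3*m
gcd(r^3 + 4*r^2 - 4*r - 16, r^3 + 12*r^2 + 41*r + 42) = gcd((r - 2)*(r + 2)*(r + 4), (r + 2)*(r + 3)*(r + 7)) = r + 2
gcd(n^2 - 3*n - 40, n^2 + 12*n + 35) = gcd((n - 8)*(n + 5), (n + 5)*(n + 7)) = n + 5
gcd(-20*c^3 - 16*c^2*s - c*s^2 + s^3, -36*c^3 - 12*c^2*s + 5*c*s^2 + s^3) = 2*c + s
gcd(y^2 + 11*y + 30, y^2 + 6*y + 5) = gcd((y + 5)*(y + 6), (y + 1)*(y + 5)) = y + 5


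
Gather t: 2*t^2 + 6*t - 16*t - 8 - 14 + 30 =2*t^2 - 10*t + 8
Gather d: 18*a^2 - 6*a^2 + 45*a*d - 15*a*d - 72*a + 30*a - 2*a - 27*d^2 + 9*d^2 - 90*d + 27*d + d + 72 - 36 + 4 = 12*a^2 - 44*a - 18*d^2 + d*(30*a - 62) + 40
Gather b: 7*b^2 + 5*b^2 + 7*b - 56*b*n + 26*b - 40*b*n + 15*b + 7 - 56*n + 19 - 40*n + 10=12*b^2 + b*(48 - 96*n) - 96*n + 36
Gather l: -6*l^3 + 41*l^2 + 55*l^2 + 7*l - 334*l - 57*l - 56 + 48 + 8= -6*l^3 + 96*l^2 - 384*l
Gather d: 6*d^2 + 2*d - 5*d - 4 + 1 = 6*d^2 - 3*d - 3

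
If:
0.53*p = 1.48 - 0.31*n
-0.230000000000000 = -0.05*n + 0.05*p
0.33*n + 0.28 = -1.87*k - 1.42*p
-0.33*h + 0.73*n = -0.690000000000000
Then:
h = 12.41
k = -1.02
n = 4.66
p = 0.06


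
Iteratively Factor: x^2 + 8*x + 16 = (x + 4)*(x + 4)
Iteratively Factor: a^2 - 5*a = (a - 5)*(a)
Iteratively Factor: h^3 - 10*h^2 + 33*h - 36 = (h - 3)*(h^2 - 7*h + 12) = (h - 4)*(h - 3)*(h - 3)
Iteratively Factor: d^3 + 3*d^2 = (d + 3)*(d^2) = d*(d + 3)*(d)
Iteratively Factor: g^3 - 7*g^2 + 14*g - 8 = (g - 2)*(g^2 - 5*g + 4) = (g - 2)*(g - 1)*(g - 4)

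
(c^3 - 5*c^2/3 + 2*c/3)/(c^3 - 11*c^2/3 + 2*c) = (c - 1)/(c - 3)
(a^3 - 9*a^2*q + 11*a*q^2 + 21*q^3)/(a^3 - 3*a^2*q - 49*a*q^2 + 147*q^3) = (a + q)/(a + 7*q)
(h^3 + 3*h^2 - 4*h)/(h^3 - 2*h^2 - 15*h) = (-h^2 - 3*h + 4)/(-h^2 + 2*h + 15)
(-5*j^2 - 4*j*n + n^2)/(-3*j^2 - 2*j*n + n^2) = (5*j - n)/(3*j - n)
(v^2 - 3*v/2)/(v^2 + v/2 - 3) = v/(v + 2)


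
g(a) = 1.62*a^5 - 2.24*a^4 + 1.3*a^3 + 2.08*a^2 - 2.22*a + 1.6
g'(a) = 8.1*a^4 - 8.96*a^3 + 3.9*a^2 + 4.16*a - 2.22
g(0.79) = 1.41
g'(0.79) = 2.24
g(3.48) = 572.15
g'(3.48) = 869.84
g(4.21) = 1564.96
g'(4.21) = 1960.40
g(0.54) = 1.10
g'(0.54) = 0.44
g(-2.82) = -435.32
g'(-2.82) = 730.25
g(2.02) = 33.51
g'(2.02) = 83.11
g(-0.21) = 2.14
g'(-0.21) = -2.82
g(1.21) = 3.66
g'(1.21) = 10.01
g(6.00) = 10038.04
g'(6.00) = 8725.38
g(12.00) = 359180.08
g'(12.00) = 153088.02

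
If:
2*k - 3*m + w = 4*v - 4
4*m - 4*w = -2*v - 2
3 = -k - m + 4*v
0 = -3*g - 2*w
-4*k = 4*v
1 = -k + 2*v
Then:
No Solution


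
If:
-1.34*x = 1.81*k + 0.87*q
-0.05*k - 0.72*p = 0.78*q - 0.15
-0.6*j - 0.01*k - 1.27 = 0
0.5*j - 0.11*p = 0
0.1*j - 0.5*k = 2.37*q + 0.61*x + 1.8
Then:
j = -3.19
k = 64.10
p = -14.48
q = 9.45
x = -92.72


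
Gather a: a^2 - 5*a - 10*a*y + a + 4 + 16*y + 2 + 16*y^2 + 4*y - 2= a^2 + a*(-10*y - 4) + 16*y^2 + 20*y + 4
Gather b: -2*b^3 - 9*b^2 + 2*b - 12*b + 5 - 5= -2*b^3 - 9*b^2 - 10*b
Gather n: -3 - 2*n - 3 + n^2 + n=n^2 - n - 6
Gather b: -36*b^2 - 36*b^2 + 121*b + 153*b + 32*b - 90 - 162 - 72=-72*b^2 + 306*b - 324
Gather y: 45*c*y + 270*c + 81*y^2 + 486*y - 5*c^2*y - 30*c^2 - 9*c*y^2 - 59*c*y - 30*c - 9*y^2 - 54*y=-30*c^2 + 240*c + y^2*(72 - 9*c) + y*(-5*c^2 - 14*c + 432)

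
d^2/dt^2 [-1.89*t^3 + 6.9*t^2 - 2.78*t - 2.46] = 13.8 - 11.34*t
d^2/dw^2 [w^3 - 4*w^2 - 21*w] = 6*w - 8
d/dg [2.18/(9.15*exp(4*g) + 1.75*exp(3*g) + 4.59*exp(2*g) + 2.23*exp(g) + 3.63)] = (-79.788*exp(3*g) - 11.445*exp(2*g) - 20.0124*exp(g) - 4.8614)*exp(g)/(9.15*exp(4*g) + 1.75*exp(3*g) + 4.59*exp(2*g) + 2.23*exp(g) + 3.63)^2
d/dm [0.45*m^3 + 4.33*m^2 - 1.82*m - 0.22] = 1.35*m^2 + 8.66*m - 1.82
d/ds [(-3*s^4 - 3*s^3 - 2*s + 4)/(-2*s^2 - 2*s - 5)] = (12*s^5 + 24*s^4 + 72*s^3 + 41*s^2 + 16*s + 18)/(4*s^4 + 8*s^3 + 24*s^2 + 20*s + 25)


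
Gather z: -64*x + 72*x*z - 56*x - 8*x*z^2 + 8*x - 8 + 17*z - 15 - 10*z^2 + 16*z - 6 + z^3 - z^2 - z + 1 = -112*x + z^3 + z^2*(-8*x - 11) + z*(72*x + 32) - 28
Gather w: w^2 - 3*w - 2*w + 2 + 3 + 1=w^2 - 5*w + 6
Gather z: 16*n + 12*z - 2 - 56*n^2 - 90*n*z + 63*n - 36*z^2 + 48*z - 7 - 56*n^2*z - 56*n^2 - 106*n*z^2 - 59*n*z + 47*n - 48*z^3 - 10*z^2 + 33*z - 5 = -112*n^2 + 126*n - 48*z^3 + z^2*(-106*n - 46) + z*(-56*n^2 - 149*n + 93) - 14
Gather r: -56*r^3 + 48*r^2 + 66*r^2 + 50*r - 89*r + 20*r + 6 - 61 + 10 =-56*r^3 + 114*r^2 - 19*r - 45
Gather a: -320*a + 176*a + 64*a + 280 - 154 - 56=70 - 80*a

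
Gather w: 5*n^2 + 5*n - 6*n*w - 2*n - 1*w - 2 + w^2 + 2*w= 5*n^2 + 3*n + w^2 + w*(1 - 6*n) - 2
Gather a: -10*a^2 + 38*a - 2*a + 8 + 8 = -10*a^2 + 36*a + 16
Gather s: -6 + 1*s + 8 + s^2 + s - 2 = s^2 + 2*s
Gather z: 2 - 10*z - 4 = -10*z - 2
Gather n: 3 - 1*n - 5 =-n - 2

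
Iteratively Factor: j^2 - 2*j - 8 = (j - 4)*(j + 2)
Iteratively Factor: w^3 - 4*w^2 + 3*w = (w - 1)*(w^2 - 3*w) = (w - 3)*(w - 1)*(w)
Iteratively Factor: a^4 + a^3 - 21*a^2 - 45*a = (a + 3)*(a^3 - 2*a^2 - 15*a) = a*(a + 3)*(a^2 - 2*a - 15) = a*(a - 5)*(a + 3)*(a + 3)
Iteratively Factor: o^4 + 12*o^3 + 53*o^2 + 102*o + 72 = (o + 4)*(o^3 + 8*o^2 + 21*o + 18) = (o + 3)*(o + 4)*(o^2 + 5*o + 6) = (o + 3)^2*(o + 4)*(o + 2)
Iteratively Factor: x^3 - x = (x - 1)*(x^2 + x) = (x - 1)*(x + 1)*(x)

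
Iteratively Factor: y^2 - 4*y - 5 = (y - 5)*(y + 1)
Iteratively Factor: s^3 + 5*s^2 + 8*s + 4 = (s + 2)*(s^2 + 3*s + 2) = (s + 1)*(s + 2)*(s + 2)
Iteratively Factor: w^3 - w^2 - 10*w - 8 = (w - 4)*(w^2 + 3*w + 2) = (w - 4)*(w + 1)*(w + 2)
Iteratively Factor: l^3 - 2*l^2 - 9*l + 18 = (l + 3)*(l^2 - 5*l + 6) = (l - 3)*(l + 3)*(l - 2)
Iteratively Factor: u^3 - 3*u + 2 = (u - 1)*(u^2 + u - 2) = (u - 1)^2*(u + 2)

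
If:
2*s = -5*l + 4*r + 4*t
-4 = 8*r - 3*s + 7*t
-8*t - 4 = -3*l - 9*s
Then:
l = t/87 - 40/87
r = -63*t/116 - 8/29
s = 77*t/87 + 52/87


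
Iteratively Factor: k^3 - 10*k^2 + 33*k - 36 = (k - 3)*(k^2 - 7*k + 12) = (k - 4)*(k - 3)*(k - 3)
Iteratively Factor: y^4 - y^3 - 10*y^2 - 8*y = (y)*(y^3 - y^2 - 10*y - 8) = y*(y + 2)*(y^2 - 3*y - 4) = y*(y + 1)*(y + 2)*(y - 4)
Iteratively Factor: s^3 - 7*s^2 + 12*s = (s - 4)*(s^2 - 3*s) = s*(s - 4)*(s - 3)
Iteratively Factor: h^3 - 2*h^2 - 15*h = (h + 3)*(h^2 - 5*h) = h*(h + 3)*(h - 5)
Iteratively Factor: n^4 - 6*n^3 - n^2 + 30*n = (n)*(n^3 - 6*n^2 - n + 30) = n*(n - 5)*(n^2 - n - 6) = n*(n - 5)*(n - 3)*(n + 2)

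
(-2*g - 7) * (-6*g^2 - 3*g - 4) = 12*g^3 + 48*g^2 + 29*g + 28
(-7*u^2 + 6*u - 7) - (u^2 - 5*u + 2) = -8*u^2 + 11*u - 9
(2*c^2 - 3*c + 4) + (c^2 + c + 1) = 3*c^2 - 2*c + 5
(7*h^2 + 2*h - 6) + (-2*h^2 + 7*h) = 5*h^2 + 9*h - 6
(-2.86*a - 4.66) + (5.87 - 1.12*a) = 1.21 - 3.98*a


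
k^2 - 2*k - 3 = (k - 3)*(k + 1)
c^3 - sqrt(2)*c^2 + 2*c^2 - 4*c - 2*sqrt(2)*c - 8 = (c + 2)*(c - 2*sqrt(2))*(c + sqrt(2))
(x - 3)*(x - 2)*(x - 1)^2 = x^4 - 7*x^3 + 17*x^2 - 17*x + 6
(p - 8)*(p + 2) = p^2 - 6*p - 16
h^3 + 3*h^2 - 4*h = h*(h - 1)*(h + 4)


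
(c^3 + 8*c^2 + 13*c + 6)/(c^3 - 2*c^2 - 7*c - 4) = (c + 6)/(c - 4)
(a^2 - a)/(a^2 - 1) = a/(a + 1)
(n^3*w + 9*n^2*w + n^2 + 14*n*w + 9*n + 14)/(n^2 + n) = (n^3*w + 9*n^2*w + n^2 + 14*n*w + 9*n + 14)/(n*(n + 1))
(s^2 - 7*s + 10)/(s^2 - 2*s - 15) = (s - 2)/(s + 3)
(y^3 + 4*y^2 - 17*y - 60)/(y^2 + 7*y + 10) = (y^2 - y - 12)/(y + 2)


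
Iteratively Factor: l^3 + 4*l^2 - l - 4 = (l + 4)*(l^2 - 1) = (l + 1)*(l + 4)*(l - 1)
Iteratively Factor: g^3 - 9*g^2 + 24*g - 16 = (g - 1)*(g^2 - 8*g + 16) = (g - 4)*(g - 1)*(g - 4)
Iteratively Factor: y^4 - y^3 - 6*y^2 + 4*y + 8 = (y - 2)*(y^3 + y^2 - 4*y - 4) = (y - 2)*(y + 1)*(y^2 - 4) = (y - 2)*(y + 1)*(y + 2)*(y - 2)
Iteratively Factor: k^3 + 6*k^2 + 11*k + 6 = (k + 2)*(k^2 + 4*k + 3) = (k + 2)*(k + 3)*(k + 1)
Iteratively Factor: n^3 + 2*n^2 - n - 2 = (n + 1)*(n^2 + n - 2) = (n - 1)*(n + 1)*(n + 2)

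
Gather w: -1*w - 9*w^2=-9*w^2 - w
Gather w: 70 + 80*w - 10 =80*w + 60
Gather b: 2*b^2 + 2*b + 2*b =2*b^2 + 4*b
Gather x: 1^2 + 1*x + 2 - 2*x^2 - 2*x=-2*x^2 - x + 3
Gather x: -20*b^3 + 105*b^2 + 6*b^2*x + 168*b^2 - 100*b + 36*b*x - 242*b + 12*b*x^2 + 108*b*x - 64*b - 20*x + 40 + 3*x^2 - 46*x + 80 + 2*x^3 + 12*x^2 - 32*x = -20*b^3 + 273*b^2 - 406*b + 2*x^3 + x^2*(12*b + 15) + x*(6*b^2 + 144*b - 98) + 120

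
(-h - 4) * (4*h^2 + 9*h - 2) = -4*h^3 - 25*h^2 - 34*h + 8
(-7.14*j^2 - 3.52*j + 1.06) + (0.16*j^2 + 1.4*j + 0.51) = -6.98*j^2 - 2.12*j + 1.57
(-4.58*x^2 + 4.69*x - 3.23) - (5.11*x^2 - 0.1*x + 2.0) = -9.69*x^2 + 4.79*x - 5.23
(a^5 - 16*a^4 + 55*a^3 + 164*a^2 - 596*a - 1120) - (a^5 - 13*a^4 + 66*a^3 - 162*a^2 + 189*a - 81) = -3*a^4 - 11*a^3 + 326*a^2 - 785*a - 1039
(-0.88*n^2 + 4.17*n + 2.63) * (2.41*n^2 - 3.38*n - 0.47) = -2.1208*n^4 + 13.0241*n^3 - 7.3427*n^2 - 10.8493*n - 1.2361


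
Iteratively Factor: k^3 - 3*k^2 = (k)*(k^2 - 3*k) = k^2*(k - 3)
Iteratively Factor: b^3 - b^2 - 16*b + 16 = (b + 4)*(b^2 - 5*b + 4) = (b - 4)*(b + 4)*(b - 1)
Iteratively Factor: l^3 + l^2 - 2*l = (l)*(l^2 + l - 2) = l*(l - 1)*(l + 2)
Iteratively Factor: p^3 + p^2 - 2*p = (p)*(p^2 + p - 2) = p*(p + 2)*(p - 1)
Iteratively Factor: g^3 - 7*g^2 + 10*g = (g - 5)*(g^2 - 2*g) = (g - 5)*(g - 2)*(g)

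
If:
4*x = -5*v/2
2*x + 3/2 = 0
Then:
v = 6/5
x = -3/4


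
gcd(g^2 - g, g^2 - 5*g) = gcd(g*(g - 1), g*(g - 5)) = g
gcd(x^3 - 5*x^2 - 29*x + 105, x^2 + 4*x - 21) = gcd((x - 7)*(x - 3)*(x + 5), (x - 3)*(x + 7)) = x - 3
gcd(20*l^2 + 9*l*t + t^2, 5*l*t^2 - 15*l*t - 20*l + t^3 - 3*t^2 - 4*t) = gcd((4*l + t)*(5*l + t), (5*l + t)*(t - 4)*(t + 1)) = 5*l + t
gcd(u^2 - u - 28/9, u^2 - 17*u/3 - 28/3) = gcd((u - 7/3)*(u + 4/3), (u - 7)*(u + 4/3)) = u + 4/3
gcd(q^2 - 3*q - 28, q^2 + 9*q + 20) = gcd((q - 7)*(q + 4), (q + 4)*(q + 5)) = q + 4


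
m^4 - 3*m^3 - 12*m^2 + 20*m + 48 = (m - 4)*(m - 3)*(m + 2)^2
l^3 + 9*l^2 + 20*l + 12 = (l + 1)*(l + 2)*(l + 6)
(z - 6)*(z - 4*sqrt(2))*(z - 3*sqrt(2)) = z^3 - 7*sqrt(2)*z^2 - 6*z^2 + 24*z + 42*sqrt(2)*z - 144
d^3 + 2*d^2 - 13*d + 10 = (d - 2)*(d - 1)*(d + 5)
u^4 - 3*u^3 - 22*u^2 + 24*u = u*(u - 6)*(u - 1)*(u + 4)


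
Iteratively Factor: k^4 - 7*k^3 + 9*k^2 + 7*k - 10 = (k + 1)*(k^3 - 8*k^2 + 17*k - 10) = (k - 1)*(k + 1)*(k^2 - 7*k + 10) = (k - 5)*(k - 1)*(k + 1)*(k - 2)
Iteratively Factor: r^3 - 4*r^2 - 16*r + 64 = (r + 4)*(r^2 - 8*r + 16) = (r - 4)*(r + 4)*(r - 4)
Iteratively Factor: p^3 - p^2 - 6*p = (p - 3)*(p^2 + 2*p) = (p - 3)*(p + 2)*(p)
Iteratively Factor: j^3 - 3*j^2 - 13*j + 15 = (j + 3)*(j^2 - 6*j + 5) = (j - 5)*(j + 3)*(j - 1)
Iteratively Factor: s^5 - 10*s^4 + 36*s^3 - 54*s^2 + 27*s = (s)*(s^4 - 10*s^3 + 36*s^2 - 54*s + 27) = s*(s - 3)*(s^3 - 7*s^2 + 15*s - 9) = s*(s - 3)*(s - 1)*(s^2 - 6*s + 9) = s*(s - 3)^2*(s - 1)*(s - 3)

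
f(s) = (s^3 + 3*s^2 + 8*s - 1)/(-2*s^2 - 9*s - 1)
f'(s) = (4*s + 9)*(s^3 + 3*s^2 + 8*s - 1)/(-2*s^2 - 9*s - 1)^2 + (3*s^2 + 6*s + 8)/(-2*s^2 - 9*s - 1) = (-2*s^4 - 18*s^3 - 14*s^2 - 10*s - 17)/(4*s^4 + 36*s^3 + 85*s^2 + 18*s + 1)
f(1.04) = -0.93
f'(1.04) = -0.42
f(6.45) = -3.12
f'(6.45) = -0.44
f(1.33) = -1.05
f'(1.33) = -0.38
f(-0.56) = -1.38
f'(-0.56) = -1.10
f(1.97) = -1.29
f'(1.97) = -0.37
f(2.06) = -1.32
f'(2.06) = -0.37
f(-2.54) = -2.05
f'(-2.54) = 1.62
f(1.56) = -1.13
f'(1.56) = -0.37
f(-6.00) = 8.26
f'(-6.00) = 2.31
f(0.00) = 1.00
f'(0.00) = -17.00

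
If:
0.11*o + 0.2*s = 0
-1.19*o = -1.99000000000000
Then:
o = 1.67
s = -0.92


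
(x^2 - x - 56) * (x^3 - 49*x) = x^5 - x^4 - 105*x^3 + 49*x^2 + 2744*x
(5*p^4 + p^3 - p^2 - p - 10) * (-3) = -15*p^4 - 3*p^3 + 3*p^2 + 3*p + 30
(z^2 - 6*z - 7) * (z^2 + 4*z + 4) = z^4 - 2*z^3 - 27*z^2 - 52*z - 28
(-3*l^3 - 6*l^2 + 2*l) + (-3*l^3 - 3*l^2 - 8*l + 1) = -6*l^3 - 9*l^2 - 6*l + 1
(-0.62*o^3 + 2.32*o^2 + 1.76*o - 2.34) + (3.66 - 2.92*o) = -0.62*o^3 + 2.32*o^2 - 1.16*o + 1.32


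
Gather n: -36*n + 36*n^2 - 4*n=36*n^2 - 40*n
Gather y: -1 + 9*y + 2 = 9*y + 1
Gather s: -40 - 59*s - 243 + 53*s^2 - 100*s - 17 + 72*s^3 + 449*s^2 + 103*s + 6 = 72*s^3 + 502*s^2 - 56*s - 294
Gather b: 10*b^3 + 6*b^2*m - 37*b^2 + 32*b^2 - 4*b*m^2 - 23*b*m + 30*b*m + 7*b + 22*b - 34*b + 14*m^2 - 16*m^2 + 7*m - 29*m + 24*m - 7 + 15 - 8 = 10*b^3 + b^2*(6*m - 5) + b*(-4*m^2 + 7*m - 5) - 2*m^2 + 2*m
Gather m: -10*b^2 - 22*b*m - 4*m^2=-10*b^2 - 22*b*m - 4*m^2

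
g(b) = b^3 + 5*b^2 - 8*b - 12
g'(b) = 3*b^2 + 10*b - 8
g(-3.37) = 33.47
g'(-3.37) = -7.63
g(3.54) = 66.70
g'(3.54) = 64.99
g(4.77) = 172.14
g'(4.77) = 107.96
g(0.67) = -14.81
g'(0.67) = 0.05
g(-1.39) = 6.09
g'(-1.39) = -16.10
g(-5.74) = 9.54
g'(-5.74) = 33.44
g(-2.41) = 22.32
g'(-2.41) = -14.68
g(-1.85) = 13.58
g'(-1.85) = -16.23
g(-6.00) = 0.00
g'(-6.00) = 40.00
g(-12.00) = -924.00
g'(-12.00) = 304.00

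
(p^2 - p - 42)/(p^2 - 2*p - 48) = (p - 7)/(p - 8)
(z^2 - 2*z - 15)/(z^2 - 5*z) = (z + 3)/z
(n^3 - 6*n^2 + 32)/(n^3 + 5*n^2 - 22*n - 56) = (n - 4)/(n + 7)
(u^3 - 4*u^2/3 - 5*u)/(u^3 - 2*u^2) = (u^2 - 4*u/3 - 5)/(u*(u - 2))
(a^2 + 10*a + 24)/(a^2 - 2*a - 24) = (a + 6)/(a - 6)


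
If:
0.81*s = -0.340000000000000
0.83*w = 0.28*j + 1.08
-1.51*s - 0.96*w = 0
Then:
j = -1.90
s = -0.42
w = 0.66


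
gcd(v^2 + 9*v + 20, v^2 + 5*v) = v + 5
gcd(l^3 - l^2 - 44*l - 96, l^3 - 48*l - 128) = l^2 - 4*l - 32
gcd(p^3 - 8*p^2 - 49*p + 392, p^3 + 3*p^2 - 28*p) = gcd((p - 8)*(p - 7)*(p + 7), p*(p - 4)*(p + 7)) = p + 7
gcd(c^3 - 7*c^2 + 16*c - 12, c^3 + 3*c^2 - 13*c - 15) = c - 3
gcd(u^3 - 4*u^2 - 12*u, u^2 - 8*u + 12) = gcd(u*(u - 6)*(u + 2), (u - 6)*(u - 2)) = u - 6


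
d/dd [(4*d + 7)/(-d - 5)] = -13/(d + 5)^2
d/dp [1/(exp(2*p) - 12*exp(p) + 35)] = 2*(6 - exp(p))*exp(p)/(exp(2*p) - 12*exp(p) + 35)^2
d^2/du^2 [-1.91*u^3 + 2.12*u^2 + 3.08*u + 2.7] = 4.24 - 11.46*u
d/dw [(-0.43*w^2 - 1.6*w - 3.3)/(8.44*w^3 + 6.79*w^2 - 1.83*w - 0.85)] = (3.6292*w^4 + 27.008*w^3 + 95.2069*w^2 + 45.545*w - 4.679)/(71.2336*w^6 + 114.6152*w^5 + 15.2137*w^4 - 39.1994*w^3 - 8.1941*w^2 + 3.111*w + 0.7225)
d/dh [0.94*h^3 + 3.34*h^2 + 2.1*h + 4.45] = 2.82*h^2 + 6.68*h + 2.1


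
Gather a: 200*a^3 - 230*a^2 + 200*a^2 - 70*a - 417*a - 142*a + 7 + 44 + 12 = 200*a^3 - 30*a^2 - 629*a + 63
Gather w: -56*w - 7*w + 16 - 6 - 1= 9 - 63*w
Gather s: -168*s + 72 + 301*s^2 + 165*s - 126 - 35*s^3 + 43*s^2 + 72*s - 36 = -35*s^3 + 344*s^2 + 69*s - 90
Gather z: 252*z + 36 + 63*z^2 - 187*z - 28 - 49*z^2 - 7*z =14*z^2 + 58*z + 8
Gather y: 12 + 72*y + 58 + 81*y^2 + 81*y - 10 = 81*y^2 + 153*y + 60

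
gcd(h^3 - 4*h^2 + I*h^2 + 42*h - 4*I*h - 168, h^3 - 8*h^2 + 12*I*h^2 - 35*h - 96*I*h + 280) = h + 7*I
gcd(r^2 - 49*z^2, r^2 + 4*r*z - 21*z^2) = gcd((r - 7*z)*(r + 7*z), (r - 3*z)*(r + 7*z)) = r + 7*z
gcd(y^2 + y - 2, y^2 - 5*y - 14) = y + 2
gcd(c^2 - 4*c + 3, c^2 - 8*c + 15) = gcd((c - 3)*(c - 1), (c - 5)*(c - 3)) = c - 3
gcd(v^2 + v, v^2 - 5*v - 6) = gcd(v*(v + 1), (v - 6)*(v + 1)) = v + 1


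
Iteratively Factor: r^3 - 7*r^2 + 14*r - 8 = (r - 1)*(r^2 - 6*r + 8) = (r - 4)*(r - 1)*(r - 2)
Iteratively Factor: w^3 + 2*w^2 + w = (w + 1)*(w^2 + w) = w*(w + 1)*(w + 1)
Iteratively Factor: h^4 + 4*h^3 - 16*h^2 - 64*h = (h + 4)*(h^3 - 16*h) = h*(h + 4)*(h^2 - 16) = h*(h - 4)*(h + 4)*(h + 4)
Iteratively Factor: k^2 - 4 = (k + 2)*(k - 2)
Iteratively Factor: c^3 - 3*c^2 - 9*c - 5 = (c + 1)*(c^2 - 4*c - 5) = (c + 1)^2*(c - 5)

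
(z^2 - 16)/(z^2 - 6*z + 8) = (z + 4)/(z - 2)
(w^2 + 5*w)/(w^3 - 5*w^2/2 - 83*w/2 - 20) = 2*w/(2*w^2 - 15*w - 8)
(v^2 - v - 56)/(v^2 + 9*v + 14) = (v - 8)/(v + 2)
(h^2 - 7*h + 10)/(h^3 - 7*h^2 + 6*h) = (h^2 - 7*h + 10)/(h*(h^2 - 7*h + 6))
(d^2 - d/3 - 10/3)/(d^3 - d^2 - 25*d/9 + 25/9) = 3*(d - 2)/(3*d^2 - 8*d + 5)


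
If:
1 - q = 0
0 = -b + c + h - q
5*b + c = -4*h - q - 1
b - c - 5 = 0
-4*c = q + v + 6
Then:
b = -7/2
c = -17/2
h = 6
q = 1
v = 27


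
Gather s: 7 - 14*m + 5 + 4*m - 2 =10 - 10*m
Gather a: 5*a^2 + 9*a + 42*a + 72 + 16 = 5*a^2 + 51*a + 88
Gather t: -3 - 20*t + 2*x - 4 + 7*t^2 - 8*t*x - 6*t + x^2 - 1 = 7*t^2 + t*(-8*x - 26) + x^2 + 2*x - 8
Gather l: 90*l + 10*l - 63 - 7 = 100*l - 70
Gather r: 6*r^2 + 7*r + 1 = 6*r^2 + 7*r + 1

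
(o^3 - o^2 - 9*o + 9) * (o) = o^4 - o^3 - 9*o^2 + 9*o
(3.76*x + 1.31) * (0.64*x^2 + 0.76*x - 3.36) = 2.4064*x^3 + 3.696*x^2 - 11.638*x - 4.4016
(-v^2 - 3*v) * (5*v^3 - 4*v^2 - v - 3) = -5*v^5 - 11*v^4 + 13*v^3 + 6*v^2 + 9*v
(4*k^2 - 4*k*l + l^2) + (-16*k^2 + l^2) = -12*k^2 - 4*k*l + 2*l^2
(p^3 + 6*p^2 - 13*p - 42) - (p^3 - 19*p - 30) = 6*p^2 + 6*p - 12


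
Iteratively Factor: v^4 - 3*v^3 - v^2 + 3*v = (v - 1)*(v^3 - 2*v^2 - 3*v) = v*(v - 1)*(v^2 - 2*v - 3) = v*(v - 3)*(v - 1)*(v + 1)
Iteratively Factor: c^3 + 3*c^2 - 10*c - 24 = (c + 2)*(c^2 + c - 12) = (c + 2)*(c + 4)*(c - 3)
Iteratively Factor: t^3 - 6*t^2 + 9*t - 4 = (t - 1)*(t^2 - 5*t + 4) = (t - 1)^2*(t - 4)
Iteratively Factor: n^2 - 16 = (n + 4)*(n - 4)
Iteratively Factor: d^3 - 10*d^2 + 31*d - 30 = (d - 2)*(d^2 - 8*d + 15) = (d - 3)*(d - 2)*(d - 5)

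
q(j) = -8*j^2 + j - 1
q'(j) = 1 - 16*j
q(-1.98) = -34.34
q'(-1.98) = 32.68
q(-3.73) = -116.03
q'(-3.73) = 60.68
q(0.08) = -0.97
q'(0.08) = -0.28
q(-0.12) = -1.24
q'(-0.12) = 2.92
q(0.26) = -1.28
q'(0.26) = -3.16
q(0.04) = -0.97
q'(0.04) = 0.36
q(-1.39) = -17.85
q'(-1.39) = 23.24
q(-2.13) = -39.43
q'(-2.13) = 35.08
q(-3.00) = -76.00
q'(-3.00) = 49.00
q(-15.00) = -1816.00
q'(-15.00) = 241.00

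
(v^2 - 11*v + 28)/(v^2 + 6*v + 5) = (v^2 - 11*v + 28)/(v^2 + 6*v + 5)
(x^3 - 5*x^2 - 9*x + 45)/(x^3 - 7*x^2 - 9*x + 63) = (x - 5)/(x - 7)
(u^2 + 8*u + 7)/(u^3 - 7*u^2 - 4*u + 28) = (u^2 + 8*u + 7)/(u^3 - 7*u^2 - 4*u + 28)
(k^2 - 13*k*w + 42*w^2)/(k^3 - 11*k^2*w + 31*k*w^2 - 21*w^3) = (k - 6*w)/(k^2 - 4*k*w + 3*w^2)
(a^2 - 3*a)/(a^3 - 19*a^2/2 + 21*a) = 2*(a - 3)/(2*a^2 - 19*a + 42)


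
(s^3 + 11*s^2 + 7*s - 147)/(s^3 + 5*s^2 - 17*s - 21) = (s + 7)/(s + 1)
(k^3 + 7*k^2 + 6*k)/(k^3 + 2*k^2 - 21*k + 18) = k*(k + 1)/(k^2 - 4*k + 3)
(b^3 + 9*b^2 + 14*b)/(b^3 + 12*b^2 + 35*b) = (b + 2)/(b + 5)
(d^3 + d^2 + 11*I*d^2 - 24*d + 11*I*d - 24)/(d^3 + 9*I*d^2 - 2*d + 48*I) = (d + 1)/(d - 2*I)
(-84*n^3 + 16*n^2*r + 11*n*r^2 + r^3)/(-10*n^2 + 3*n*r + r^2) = (42*n^2 + 13*n*r + r^2)/(5*n + r)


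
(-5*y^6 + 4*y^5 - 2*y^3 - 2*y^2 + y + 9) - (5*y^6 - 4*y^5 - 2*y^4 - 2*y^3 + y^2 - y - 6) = -10*y^6 + 8*y^5 + 2*y^4 - 3*y^2 + 2*y + 15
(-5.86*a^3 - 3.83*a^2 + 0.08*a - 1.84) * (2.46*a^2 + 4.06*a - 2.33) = -14.4156*a^5 - 33.2134*a^4 - 1.6992*a^3 + 4.7223*a^2 - 7.6568*a + 4.2872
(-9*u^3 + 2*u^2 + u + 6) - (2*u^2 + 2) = -9*u^3 + u + 4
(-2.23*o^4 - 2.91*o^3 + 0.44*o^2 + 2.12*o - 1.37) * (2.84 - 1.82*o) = 4.0586*o^5 - 1.037*o^4 - 9.0652*o^3 - 2.6088*o^2 + 8.5142*o - 3.8908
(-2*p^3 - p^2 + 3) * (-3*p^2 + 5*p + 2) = 6*p^5 - 7*p^4 - 9*p^3 - 11*p^2 + 15*p + 6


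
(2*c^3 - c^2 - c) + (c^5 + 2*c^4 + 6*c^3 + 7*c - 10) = c^5 + 2*c^4 + 8*c^3 - c^2 + 6*c - 10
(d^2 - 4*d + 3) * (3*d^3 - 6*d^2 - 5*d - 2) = 3*d^5 - 18*d^4 + 28*d^3 - 7*d - 6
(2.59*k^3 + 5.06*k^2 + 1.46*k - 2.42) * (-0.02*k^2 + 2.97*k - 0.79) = -0.0518*k^5 + 7.5911*k^4 + 12.9529*k^3 + 0.3872*k^2 - 8.3408*k + 1.9118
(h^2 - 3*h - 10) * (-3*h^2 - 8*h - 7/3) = -3*h^4 + h^3 + 155*h^2/3 + 87*h + 70/3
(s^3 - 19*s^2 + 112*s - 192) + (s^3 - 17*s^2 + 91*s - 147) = 2*s^3 - 36*s^2 + 203*s - 339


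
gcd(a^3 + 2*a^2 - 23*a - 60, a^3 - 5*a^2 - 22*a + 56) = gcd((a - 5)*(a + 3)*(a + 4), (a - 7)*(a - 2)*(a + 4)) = a + 4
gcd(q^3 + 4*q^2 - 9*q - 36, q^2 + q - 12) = q^2 + q - 12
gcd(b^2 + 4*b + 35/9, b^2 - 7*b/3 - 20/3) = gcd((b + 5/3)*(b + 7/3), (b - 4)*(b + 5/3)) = b + 5/3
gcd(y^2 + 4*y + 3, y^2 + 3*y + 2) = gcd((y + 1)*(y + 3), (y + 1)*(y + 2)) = y + 1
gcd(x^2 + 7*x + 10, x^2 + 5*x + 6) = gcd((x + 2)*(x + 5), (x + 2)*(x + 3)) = x + 2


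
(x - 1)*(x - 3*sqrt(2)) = x^2 - 3*sqrt(2)*x - x + 3*sqrt(2)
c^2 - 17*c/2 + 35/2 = (c - 5)*(c - 7/2)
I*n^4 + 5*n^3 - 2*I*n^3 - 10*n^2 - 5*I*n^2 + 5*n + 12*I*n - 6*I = (n - 1)*(n - 3*I)*(n - 2*I)*(I*n - I)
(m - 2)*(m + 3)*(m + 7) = m^3 + 8*m^2 + m - 42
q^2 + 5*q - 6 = (q - 1)*(q + 6)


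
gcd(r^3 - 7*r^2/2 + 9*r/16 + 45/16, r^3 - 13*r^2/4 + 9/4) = r^2 - 9*r/4 - 9/4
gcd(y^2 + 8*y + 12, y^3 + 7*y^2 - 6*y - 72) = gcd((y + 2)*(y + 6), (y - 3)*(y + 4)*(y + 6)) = y + 6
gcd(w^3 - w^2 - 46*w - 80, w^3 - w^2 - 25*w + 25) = w + 5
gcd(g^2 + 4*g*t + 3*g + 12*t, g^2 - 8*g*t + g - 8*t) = 1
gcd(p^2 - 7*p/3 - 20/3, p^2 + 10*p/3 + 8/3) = 1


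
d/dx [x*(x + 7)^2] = (x + 7)*(3*x + 7)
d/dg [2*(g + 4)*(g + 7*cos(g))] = 2*g - 2*(g + 4)*(7*sin(g) - 1) + 14*cos(g)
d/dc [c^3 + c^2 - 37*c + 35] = 3*c^2 + 2*c - 37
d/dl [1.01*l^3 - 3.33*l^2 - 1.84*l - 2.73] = 3.03*l^2 - 6.66*l - 1.84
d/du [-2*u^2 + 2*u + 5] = 2 - 4*u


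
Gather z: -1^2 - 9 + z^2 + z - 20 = z^2 + z - 30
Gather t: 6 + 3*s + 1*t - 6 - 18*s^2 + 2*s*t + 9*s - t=-18*s^2 + 2*s*t + 12*s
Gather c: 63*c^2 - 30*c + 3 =63*c^2 - 30*c + 3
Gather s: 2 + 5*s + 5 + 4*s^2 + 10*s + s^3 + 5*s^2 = s^3 + 9*s^2 + 15*s + 7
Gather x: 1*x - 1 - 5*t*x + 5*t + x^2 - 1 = 5*t + x^2 + x*(1 - 5*t) - 2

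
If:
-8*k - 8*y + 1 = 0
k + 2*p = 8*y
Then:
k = 1/8 - y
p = 9*y/2 - 1/16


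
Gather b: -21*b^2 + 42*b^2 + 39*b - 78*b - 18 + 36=21*b^2 - 39*b + 18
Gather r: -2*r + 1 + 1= 2 - 2*r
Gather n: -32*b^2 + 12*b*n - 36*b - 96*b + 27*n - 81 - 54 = -32*b^2 - 132*b + n*(12*b + 27) - 135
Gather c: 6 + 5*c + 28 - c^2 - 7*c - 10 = -c^2 - 2*c + 24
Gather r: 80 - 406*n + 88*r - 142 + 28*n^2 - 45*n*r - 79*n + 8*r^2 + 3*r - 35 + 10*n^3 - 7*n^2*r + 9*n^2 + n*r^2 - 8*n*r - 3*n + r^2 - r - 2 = 10*n^3 + 37*n^2 - 488*n + r^2*(n + 9) + r*(-7*n^2 - 53*n + 90) - 99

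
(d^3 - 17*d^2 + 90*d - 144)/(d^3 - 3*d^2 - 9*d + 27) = (d^2 - 14*d + 48)/(d^2 - 9)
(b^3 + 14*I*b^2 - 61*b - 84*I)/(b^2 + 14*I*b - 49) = (b^2 + 7*I*b - 12)/(b + 7*I)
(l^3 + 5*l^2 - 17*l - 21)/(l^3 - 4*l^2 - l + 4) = (l^2 + 4*l - 21)/(l^2 - 5*l + 4)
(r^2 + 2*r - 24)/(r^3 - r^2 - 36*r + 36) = (r - 4)/(r^2 - 7*r + 6)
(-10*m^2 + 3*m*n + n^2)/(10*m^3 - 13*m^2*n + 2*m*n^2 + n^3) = -1/(m - n)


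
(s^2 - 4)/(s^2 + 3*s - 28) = (s^2 - 4)/(s^2 + 3*s - 28)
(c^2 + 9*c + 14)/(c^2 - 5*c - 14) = (c + 7)/(c - 7)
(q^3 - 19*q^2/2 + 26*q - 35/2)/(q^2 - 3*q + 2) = (2*q^2 - 17*q + 35)/(2*(q - 2))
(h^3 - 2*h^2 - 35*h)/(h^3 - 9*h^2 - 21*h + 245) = h/(h - 7)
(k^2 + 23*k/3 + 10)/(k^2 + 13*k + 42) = (k + 5/3)/(k + 7)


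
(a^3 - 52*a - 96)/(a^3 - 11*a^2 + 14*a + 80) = (a + 6)/(a - 5)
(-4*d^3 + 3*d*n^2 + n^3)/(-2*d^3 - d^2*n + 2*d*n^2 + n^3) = (2*d + n)/(d + n)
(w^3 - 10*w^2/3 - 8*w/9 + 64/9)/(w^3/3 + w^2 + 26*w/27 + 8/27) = 3*(3*w^2 - 14*w + 16)/(3*w^2 + 5*w + 2)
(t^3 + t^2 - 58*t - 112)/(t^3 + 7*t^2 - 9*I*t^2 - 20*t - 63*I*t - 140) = (t^2 - 6*t - 16)/(t^2 - 9*I*t - 20)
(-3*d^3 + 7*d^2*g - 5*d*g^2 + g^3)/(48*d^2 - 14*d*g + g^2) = (-3*d^3 + 7*d^2*g - 5*d*g^2 + g^3)/(48*d^2 - 14*d*g + g^2)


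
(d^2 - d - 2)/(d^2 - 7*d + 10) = (d + 1)/(d - 5)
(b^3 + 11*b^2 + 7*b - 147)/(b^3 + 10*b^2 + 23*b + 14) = (b^2 + 4*b - 21)/(b^2 + 3*b + 2)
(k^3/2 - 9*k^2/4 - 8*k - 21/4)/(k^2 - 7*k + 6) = (2*k^3 - 9*k^2 - 32*k - 21)/(4*(k^2 - 7*k + 6))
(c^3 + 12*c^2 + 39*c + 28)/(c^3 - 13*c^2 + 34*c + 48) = (c^2 + 11*c + 28)/(c^2 - 14*c + 48)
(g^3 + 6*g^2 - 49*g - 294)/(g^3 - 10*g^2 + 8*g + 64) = (g^3 + 6*g^2 - 49*g - 294)/(g^3 - 10*g^2 + 8*g + 64)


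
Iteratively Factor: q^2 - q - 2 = (q - 2)*(q + 1)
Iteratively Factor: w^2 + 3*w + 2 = (w + 1)*(w + 2)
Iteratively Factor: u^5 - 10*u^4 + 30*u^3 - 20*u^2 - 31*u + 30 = (u - 1)*(u^4 - 9*u^3 + 21*u^2 + u - 30) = (u - 5)*(u - 1)*(u^3 - 4*u^2 + u + 6) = (u - 5)*(u - 1)*(u + 1)*(u^2 - 5*u + 6) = (u - 5)*(u - 2)*(u - 1)*(u + 1)*(u - 3)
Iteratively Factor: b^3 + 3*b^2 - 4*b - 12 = (b - 2)*(b^2 + 5*b + 6) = (b - 2)*(b + 3)*(b + 2)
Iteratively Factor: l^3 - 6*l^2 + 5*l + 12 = (l + 1)*(l^2 - 7*l + 12) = (l - 3)*(l + 1)*(l - 4)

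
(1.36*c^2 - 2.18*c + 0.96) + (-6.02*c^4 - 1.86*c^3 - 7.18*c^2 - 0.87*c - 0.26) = -6.02*c^4 - 1.86*c^3 - 5.82*c^2 - 3.05*c + 0.7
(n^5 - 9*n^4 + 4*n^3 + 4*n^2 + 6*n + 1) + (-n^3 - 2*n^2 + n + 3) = n^5 - 9*n^4 + 3*n^3 + 2*n^2 + 7*n + 4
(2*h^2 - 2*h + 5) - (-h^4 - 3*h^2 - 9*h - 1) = h^4 + 5*h^2 + 7*h + 6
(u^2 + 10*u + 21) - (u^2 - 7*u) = 17*u + 21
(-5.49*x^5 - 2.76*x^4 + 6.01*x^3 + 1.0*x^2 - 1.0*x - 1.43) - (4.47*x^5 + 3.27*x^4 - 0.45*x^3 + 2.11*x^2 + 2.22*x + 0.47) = -9.96*x^5 - 6.03*x^4 + 6.46*x^3 - 1.11*x^2 - 3.22*x - 1.9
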